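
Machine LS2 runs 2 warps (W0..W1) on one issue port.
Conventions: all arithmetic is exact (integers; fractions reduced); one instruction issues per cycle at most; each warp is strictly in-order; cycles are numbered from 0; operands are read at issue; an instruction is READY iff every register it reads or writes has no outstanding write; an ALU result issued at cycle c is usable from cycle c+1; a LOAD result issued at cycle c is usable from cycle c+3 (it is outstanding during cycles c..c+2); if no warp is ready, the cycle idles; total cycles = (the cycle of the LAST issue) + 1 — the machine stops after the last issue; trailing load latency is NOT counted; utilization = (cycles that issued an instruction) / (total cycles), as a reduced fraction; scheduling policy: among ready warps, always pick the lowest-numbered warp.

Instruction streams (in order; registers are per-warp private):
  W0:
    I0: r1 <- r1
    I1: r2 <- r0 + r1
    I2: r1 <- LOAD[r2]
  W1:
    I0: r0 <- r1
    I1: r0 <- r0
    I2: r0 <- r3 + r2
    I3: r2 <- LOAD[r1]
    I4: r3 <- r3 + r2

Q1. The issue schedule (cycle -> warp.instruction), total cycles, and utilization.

cycle 0: W0.I0
cycle 1: W0.I1
cycle 2: W0.I2
cycle 3: W1.I0
cycle 4: W1.I1
cycle 5: W1.I2
cycle 6: W1.I3
cycle 7: idle
cycle 8: idle
cycle 9: W1.I4

Answer: 10 cycles, utilization 4/5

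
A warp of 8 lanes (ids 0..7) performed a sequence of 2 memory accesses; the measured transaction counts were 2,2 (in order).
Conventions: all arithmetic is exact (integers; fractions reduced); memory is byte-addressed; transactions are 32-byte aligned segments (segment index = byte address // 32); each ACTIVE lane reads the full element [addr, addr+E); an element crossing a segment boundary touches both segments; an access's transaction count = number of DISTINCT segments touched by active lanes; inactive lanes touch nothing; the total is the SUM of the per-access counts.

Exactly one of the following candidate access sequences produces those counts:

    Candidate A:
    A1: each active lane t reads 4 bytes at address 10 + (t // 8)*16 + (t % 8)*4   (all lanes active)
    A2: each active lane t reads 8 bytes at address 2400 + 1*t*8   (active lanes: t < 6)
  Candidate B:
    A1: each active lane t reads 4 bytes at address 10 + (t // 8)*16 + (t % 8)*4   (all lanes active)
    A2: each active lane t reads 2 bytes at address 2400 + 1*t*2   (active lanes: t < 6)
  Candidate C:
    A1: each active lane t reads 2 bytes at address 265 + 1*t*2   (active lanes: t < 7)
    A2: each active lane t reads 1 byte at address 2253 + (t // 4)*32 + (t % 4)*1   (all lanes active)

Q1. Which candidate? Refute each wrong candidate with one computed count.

B: A2 gives 1 transaction, not 2
C: A1 gives 1 transaction, not 2
A: all counts match (2,2)

Answer: A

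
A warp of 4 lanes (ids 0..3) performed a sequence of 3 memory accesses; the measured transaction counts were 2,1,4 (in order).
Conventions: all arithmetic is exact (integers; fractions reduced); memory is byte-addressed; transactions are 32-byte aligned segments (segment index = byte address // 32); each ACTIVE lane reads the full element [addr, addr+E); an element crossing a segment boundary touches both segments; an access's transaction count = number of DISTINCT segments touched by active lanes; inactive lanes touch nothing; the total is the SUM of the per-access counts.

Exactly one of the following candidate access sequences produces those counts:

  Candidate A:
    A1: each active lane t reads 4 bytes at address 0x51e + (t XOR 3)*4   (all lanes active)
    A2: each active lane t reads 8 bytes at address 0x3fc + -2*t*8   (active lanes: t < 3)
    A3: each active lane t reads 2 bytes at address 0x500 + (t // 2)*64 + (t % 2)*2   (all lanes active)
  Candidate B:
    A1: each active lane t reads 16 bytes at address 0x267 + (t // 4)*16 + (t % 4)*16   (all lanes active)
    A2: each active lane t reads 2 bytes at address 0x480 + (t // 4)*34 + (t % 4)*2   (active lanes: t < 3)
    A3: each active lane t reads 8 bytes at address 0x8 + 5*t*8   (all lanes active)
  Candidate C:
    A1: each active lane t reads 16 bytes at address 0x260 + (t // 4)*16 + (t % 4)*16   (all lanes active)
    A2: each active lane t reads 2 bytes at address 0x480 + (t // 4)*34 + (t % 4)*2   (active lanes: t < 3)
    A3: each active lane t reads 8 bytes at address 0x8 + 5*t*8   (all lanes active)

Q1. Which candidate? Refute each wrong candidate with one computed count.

A: A2 gives 3 transactions, not 1
B: A1 gives 3 transactions, not 2
C: all counts match (2,1,4)

Answer: C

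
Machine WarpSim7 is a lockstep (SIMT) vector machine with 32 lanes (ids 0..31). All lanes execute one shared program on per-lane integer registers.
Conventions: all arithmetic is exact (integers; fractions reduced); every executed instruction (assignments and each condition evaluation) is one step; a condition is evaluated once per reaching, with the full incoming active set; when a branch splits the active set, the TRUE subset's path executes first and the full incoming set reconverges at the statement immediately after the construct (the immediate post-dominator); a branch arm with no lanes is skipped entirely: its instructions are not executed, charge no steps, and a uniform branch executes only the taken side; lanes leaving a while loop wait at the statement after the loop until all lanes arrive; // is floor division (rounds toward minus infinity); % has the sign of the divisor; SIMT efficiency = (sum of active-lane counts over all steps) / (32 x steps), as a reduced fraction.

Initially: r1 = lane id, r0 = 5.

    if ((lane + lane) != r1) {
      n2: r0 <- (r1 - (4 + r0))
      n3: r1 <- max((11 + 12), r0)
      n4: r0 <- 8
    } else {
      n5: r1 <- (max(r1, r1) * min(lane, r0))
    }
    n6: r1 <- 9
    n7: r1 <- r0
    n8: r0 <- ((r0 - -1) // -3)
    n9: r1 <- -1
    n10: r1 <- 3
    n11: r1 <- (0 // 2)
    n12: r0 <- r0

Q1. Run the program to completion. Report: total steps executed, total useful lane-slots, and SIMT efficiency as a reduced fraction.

Answer: 12 steps, 350 useful, 175/192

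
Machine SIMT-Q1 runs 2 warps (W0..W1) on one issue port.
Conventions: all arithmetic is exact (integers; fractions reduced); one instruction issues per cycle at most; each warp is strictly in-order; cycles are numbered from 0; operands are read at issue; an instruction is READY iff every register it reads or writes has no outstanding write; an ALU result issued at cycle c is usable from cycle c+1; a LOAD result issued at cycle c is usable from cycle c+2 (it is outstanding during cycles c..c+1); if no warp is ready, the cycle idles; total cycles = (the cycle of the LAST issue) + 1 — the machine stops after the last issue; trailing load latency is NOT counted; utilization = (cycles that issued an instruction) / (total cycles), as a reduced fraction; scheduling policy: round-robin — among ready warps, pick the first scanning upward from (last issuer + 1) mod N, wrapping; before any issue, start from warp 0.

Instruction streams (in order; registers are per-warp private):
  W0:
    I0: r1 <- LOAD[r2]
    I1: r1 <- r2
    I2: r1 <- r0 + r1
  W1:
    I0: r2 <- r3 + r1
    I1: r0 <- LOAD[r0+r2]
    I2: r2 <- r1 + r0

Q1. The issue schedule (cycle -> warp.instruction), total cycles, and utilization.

cycle 0: W0.I0
cycle 1: W1.I0
cycle 2: W0.I1
cycle 3: W1.I1
cycle 4: W0.I2
cycle 5: W1.I2

Answer: 6 cycles, utilization 1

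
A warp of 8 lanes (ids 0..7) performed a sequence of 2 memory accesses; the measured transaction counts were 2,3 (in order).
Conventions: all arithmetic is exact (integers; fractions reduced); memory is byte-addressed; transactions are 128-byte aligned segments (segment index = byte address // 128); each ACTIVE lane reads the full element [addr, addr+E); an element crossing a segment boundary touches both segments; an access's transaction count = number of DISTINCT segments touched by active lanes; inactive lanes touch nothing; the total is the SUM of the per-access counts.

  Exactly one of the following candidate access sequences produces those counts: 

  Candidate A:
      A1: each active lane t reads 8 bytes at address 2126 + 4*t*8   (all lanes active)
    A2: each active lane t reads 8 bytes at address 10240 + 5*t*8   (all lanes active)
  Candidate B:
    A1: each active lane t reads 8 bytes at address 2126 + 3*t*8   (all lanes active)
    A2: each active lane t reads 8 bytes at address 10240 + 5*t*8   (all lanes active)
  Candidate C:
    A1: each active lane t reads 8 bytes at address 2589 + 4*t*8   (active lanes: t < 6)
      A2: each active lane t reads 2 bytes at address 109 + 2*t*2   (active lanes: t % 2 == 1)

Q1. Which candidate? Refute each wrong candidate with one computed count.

A: A1 gives 3 transactions, not 2
C: A2 gives 2 transactions, not 3
B: all counts match (2,3)

Answer: B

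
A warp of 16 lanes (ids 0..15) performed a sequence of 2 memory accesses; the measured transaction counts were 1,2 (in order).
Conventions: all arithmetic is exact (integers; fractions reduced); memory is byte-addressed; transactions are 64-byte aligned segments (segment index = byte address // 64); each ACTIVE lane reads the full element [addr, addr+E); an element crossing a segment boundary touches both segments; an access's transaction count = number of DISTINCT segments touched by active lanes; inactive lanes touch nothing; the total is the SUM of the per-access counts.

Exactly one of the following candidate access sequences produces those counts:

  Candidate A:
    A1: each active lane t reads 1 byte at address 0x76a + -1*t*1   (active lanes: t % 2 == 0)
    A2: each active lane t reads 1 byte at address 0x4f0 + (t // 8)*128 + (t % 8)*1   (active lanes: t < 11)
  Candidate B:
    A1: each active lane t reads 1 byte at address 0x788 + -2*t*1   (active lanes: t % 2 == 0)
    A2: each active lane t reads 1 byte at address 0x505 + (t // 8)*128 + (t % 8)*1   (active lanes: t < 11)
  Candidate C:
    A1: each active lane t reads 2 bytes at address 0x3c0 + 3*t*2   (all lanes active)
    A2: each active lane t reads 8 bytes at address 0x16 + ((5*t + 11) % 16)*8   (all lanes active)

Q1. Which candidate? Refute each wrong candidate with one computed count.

B: A1 gives 2 transactions, not 1
C: A1 gives 2 transactions, not 1
A: all counts match (1,2)

Answer: A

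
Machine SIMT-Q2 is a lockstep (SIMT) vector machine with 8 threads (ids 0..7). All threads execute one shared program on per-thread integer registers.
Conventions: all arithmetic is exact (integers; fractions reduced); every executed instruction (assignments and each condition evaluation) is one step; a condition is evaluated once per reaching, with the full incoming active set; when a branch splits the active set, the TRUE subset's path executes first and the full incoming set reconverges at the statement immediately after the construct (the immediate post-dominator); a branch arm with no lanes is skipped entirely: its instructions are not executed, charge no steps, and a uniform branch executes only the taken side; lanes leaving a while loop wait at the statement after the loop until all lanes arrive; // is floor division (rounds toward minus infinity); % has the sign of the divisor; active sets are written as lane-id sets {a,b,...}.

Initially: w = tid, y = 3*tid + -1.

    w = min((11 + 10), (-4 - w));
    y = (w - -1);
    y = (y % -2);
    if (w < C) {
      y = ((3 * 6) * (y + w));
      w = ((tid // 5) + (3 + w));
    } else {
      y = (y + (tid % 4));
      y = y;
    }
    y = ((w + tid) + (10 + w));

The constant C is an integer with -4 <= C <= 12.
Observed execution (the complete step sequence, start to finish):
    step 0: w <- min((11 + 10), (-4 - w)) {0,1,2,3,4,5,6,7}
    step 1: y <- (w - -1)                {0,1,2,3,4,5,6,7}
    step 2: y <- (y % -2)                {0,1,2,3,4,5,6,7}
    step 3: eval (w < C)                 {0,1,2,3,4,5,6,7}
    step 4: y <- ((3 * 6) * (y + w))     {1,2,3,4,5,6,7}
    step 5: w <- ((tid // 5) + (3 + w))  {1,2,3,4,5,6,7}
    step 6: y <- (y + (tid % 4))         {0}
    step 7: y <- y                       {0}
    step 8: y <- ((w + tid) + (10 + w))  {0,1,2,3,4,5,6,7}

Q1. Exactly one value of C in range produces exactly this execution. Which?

Answer: C = -4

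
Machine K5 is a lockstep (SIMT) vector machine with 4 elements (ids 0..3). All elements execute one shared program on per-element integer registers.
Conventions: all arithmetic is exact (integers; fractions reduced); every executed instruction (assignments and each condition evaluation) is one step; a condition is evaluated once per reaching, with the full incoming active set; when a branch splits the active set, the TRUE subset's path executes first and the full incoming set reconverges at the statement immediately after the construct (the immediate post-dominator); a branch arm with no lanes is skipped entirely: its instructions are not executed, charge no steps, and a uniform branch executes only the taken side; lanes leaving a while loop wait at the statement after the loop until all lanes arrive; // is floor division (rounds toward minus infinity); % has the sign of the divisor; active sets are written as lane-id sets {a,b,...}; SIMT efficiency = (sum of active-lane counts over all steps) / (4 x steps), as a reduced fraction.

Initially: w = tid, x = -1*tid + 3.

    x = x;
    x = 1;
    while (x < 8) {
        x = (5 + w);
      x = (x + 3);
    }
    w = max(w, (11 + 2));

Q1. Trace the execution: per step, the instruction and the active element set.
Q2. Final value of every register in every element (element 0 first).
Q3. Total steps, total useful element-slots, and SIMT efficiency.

step 0: x <- x                       {0,1,2,3}
step 1: x <- 1                       {0,1,2,3}
step 2: eval (x < 8)                 {0,1,2,3}
step 3: x <- (5 + w)                 {0,1,2,3}
step 4: x <- (x + 3)                 {0,1,2,3}
step 5: eval (x < 8)                 {0,1,2,3}
step 6: w <- max(w, (11 + 2))        {0,1,2,3}

Answer: 7 steps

w: 13,13,13,13
x: 8,9,10,11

steps = 7; useful = 28; efficiency = 28/28 = 1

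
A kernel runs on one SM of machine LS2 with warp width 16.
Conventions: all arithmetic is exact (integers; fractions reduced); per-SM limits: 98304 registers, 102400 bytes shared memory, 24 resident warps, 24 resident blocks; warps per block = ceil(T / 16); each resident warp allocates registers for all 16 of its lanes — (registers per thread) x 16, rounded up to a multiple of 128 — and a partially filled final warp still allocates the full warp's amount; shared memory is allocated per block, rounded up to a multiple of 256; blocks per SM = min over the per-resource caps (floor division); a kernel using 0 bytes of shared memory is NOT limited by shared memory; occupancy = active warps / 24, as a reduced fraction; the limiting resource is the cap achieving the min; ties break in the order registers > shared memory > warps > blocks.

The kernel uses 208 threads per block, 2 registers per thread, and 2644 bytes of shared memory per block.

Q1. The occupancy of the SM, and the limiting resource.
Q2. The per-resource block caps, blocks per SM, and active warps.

Answer: occupancy 13/24, limited by warps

registers: 59 blocks
shared memory: 36 blocks
warps: 1 block
blocks: 24 blocks

Answer: 1 block, 13 active warps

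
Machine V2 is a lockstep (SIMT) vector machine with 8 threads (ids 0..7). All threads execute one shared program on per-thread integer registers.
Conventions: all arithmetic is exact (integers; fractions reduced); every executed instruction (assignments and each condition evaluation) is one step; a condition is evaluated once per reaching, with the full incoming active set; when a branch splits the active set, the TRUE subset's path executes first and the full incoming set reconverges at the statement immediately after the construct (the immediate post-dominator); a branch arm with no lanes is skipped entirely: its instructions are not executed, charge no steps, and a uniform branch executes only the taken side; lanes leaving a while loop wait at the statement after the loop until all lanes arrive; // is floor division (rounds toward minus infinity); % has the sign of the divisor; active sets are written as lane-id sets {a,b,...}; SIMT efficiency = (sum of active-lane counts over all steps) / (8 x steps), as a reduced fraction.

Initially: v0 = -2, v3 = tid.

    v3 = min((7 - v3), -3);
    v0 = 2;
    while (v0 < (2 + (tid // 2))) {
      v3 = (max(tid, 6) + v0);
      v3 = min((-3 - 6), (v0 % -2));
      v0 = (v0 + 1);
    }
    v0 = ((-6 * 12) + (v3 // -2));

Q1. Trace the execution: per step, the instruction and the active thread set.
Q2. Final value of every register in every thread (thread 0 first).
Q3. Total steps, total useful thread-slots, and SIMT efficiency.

step 0: v3 <- min((7 - v3), -3)      {0,1,2,3,4,5,6,7}
step 1: v0 <- 2                      {0,1,2,3,4,5,6,7}
step 2: eval (v0 < (2 + (tid // 2))) {0,1,2,3,4,5,6,7}
step 3: v3 <- (max(tid, 6) + v0)     {2,3,4,5,6,7}
step 4: v3 <- min((-3 - 6), (v0 % -2)) {2,3,4,5,6,7}
step 5: v0 <- (v0 + 1)               {2,3,4,5,6,7}
step 6: eval (v0 < (2 + (tid // 2))) {2,3,4,5,6,7}
step 7: v3 <- (max(tid, 6) + v0)     {4,5,6,7}
step 8: v3 <- min((-3 - 6), (v0 % -2)) {4,5,6,7}
step 9: v0 <- (v0 + 1)               {4,5,6,7}
step 10: eval (v0 < (2 + (tid // 2))) {4,5,6,7}
step 11: v3 <- (max(tid, 6) + v0)     {6,7}
step 12: v3 <- min((-3 - 6), (v0 % -2)) {6,7}
step 13: v0 <- (v0 + 1)               {6,7}
step 14: eval (v0 < (2 + (tid // 2))) {6,7}
step 15: v0 <- ((-6 * 12) + (v3 // -2)) {0,1,2,3,4,5,6,7}

Answer: 16 steps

v0: -71,-71,-68,-68,-68,-68,-68,-68
v3: -3,-3,-9,-9,-9,-9,-9,-9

steps = 16; useful = 80; efficiency = 80/128 = 5/8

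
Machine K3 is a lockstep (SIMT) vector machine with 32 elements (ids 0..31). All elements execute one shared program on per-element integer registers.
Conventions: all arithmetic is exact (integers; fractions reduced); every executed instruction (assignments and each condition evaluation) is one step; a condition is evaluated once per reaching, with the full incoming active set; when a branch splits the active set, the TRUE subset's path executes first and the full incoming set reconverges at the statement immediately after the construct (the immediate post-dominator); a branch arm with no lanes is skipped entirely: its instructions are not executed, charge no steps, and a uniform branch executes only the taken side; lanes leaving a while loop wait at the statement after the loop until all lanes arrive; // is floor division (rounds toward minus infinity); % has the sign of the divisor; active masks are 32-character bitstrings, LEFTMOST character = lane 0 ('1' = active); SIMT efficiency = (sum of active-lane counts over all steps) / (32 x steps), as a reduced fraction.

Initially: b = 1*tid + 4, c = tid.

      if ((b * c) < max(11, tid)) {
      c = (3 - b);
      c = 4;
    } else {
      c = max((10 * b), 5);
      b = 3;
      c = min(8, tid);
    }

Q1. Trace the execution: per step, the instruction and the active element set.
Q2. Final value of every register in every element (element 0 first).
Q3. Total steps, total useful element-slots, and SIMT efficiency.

step 0: eval ((b * c) < max(11, tid)) 11111111111111111111111111111111
step 1: c <- (3 - b)                 11000000000000000000000000000000
step 2: c <- 4                       11000000000000000000000000000000
step 3: c <- max((10 * b), 5)        00111111111111111111111111111111
step 4: b <- 3                       00111111111111111111111111111111
step 5: c <- min(8, tid)             00111111111111111111111111111111

Answer: 6 steps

b: 4,5,3,3,3,3,3,3,3,3,3,3,3,3,3,3,3,3,3,3,3,3,3,3,3,3,3,3,3,3,3,3
c: 4,4,2,3,4,5,6,7,8,8,8,8,8,8,8,8,8,8,8,8,8,8,8,8,8,8,8,8,8,8,8,8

steps = 6; useful = 126; efficiency = 126/192 = 21/32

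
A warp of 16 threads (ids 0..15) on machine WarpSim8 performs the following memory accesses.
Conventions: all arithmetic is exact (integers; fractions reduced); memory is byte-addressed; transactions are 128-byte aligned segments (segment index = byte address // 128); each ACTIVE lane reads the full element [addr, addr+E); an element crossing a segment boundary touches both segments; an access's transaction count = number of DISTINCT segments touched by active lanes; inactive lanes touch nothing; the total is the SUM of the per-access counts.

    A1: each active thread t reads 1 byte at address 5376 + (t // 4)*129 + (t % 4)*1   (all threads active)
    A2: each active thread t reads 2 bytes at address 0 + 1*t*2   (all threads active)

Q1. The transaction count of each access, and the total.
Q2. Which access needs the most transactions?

A1: 4 transactions
A2: 1 transaction

Answer: 4,1; total 5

Answer: A1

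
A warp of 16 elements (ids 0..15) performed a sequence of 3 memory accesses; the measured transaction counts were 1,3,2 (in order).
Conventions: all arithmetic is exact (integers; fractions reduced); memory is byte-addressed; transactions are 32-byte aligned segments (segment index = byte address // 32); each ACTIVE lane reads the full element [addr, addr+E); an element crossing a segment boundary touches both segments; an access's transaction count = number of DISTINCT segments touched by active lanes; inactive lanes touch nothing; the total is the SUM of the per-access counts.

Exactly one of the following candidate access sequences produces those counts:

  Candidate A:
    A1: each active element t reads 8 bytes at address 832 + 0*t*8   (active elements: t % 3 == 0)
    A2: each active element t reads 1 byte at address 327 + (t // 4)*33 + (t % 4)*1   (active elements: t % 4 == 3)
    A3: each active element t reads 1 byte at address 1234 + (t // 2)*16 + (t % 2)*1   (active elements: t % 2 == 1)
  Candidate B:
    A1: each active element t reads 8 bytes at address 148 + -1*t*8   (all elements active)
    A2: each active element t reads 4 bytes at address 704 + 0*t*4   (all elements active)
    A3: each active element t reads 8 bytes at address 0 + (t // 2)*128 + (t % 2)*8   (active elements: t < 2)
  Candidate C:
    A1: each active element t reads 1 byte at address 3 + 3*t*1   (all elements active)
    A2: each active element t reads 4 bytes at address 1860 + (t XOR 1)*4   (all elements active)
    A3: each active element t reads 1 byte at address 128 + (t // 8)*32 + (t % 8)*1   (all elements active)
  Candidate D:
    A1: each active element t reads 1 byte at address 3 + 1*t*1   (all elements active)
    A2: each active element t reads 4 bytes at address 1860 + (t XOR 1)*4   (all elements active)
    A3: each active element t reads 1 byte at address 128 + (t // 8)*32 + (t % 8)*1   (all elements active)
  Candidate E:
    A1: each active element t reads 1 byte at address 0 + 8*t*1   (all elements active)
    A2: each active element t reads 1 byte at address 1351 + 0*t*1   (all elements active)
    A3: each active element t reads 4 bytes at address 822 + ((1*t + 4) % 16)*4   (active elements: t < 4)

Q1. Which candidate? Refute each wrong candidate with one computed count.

A: A2 gives 4 transactions, not 3
B: A1 gives 5 transactions, not 1
C: A1 gives 2 transactions, not 1
E: A1 gives 4 transactions, not 1
D: all counts match (1,3,2)

Answer: D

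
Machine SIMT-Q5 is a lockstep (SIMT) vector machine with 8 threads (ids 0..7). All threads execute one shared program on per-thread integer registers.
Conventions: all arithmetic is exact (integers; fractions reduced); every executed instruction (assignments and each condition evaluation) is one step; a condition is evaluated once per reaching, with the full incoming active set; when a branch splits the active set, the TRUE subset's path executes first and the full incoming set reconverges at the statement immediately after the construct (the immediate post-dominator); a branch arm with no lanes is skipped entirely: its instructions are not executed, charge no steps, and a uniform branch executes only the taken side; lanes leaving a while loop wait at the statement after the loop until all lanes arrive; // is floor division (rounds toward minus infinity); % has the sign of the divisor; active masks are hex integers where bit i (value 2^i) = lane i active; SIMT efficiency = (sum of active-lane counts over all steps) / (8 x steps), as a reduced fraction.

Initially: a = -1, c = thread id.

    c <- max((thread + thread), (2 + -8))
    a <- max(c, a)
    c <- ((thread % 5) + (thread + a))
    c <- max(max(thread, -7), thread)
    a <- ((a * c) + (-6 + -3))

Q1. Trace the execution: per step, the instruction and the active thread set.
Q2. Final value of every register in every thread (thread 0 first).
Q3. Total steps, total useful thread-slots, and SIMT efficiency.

step 0: c <- max((thread + thread), (2 + -8)) 0xff
step 1: a <- max(c, a)               0xff
step 2: c <- ((thread % 5) + (thread + a)) 0xff
step 3: c <- max(max(thread, -7), thread) 0xff
step 4: a <- ((a * c) + (-6 + -3))   0xff

Answer: 5 steps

a: -9,-7,-1,9,23,41,63,89
c: 0,1,2,3,4,5,6,7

steps = 5; useful = 40; efficiency = 40/40 = 1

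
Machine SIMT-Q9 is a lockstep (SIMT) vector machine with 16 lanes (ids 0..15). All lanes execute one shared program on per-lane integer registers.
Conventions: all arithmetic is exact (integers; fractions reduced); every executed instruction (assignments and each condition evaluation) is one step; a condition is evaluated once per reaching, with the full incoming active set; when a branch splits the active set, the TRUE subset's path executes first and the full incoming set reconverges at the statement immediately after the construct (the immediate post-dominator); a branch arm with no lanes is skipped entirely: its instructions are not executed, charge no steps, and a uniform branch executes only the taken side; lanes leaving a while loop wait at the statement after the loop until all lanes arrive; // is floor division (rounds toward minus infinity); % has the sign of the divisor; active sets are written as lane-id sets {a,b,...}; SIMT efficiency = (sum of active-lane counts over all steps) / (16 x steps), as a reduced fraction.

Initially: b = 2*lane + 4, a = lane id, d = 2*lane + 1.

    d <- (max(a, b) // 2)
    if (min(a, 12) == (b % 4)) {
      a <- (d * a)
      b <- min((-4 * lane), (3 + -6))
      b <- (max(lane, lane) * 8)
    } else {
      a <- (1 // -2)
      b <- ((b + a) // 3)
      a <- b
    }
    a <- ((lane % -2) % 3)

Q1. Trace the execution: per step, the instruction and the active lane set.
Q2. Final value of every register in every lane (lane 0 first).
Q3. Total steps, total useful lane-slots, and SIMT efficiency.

step 0: d <- (max(a, b) // 2)        {0,1,2,3,4,5,6,7,8,9,10,11,12,13,14,15}
step 1: eval (min(a, 12) == (b % 4)) {0,1,2,3,4,5,6,7,8,9,10,11,12,13,14,15}
step 2: a <- (d * a)                 {0}
step 3: b <- min((-4 * lane), (3 + -6)) {0}
step 4: b <- (max(lane, lane) * 8)   {0}
step 5: a <- (1 // -2)               {1,2,3,4,5,6,7,8,9,10,11,12,13,14,15}
step 6: b <- ((b + a) // 3)          {1,2,3,4,5,6,7,8,9,10,11,12,13,14,15}
step 7: a <- b                       {1,2,3,4,5,6,7,8,9,10,11,12,13,14,15}
step 8: a <- ((lane % -2) % 3)       {0,1,2,3,4,5,6,7,8,9,10,11,12,13,14,15}

Answer: 9 steps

b: 0,1,2,3,3,4,5,5,6,7,7,8,9,9,10,11
a: 0,2,0,2,0,2,0,2,0,2,0,2,0,2,0,2
d: 2,3,4,5,6,7,8,9,10,11,12,13,14,15,16,17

steps = 9; useful = 96; efficiency = 96/144 = 2/3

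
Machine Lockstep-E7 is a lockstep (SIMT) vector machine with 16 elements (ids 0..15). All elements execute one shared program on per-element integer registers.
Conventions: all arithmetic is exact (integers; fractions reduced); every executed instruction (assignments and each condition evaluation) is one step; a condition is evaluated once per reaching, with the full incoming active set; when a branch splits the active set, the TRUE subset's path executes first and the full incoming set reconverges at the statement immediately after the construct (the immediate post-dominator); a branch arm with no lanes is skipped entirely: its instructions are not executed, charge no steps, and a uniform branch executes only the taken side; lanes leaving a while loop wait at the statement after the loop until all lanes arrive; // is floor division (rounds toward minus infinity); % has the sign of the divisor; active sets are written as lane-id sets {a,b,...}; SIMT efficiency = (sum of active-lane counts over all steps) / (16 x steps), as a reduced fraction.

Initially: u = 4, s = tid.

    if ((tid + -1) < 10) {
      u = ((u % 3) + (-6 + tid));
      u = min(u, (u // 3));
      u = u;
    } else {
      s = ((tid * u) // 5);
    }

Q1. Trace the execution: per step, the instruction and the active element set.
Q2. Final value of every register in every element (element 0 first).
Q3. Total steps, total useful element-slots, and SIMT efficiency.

step 0: eval ((tid + -1) < 10)       {0,1,2,3,4,5,6,7,8,9,10,11,12,13,14,15}
step 1: u <- ((u % 3) + (-6 + tid))  {0,1,2,3,4,5,6,7,8,9,10}
step 2: u <- min(u, (u // 3))        {0,1,2,3,4,5,6,7,8,9,10}
step 3: u <- u                       {0,1,2,3,4,5,6,7,8,9,10}
step 4: s <- ((tid * u) // 5)        {11,12,13,14,15}

Answer: 5 steps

u: -5,-4,-3,-2,-1,0,0,0,1,1,1,4,4,4,4,4
s: 0,1,2,3,4,5,6,7,8,9,10,8,9,10,11,12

steps = 5; useful = 54; efficiency = 54/80 = 27/40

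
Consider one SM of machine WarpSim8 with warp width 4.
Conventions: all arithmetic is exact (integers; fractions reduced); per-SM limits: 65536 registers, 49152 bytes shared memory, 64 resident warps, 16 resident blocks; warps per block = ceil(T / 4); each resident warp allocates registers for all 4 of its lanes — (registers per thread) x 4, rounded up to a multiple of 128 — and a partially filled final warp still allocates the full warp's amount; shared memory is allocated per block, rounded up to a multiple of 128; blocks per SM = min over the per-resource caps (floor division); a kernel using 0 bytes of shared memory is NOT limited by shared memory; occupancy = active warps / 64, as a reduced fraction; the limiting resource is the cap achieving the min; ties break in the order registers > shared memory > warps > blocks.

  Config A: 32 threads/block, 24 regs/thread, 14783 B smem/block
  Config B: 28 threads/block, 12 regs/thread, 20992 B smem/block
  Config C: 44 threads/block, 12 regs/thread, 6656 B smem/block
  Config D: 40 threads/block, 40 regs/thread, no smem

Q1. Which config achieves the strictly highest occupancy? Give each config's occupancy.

occupancies: A 3/8, B 7/32, C 55/64, D 15/16

Answer: D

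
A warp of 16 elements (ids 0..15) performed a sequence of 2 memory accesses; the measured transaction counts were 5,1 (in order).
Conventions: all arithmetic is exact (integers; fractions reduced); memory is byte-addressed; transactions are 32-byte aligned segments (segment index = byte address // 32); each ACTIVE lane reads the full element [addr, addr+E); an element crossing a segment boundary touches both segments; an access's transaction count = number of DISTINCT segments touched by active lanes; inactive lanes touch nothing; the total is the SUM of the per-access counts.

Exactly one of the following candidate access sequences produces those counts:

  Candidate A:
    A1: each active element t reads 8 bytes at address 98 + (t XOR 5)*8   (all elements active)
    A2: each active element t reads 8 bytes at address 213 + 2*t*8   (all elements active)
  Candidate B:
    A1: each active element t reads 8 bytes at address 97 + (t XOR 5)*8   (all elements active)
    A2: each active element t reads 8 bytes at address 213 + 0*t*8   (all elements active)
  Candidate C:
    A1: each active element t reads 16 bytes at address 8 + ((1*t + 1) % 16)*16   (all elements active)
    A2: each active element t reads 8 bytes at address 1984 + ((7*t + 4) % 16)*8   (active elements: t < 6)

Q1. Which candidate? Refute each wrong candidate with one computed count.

A: A2 gives 9 transactions, not 1
C: A1 gives 9 transactions, not 5
B: all counts match (5,1)

Answer: B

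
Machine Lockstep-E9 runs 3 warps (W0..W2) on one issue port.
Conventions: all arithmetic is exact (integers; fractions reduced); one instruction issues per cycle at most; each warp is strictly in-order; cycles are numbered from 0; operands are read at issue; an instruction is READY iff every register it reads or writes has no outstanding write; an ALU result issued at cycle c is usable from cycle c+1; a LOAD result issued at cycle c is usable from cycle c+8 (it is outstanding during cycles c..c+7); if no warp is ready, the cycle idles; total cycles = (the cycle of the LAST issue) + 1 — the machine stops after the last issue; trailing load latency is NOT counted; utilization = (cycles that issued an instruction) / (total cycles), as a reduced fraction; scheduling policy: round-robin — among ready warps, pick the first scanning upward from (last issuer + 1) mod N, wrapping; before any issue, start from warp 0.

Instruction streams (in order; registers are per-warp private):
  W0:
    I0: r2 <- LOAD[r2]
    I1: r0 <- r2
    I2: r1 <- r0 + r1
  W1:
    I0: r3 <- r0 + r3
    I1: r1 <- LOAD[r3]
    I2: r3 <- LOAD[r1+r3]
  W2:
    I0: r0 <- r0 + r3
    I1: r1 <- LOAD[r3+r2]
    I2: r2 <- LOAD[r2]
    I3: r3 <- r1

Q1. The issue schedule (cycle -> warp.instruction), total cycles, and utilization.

cycle 0: W0.I0
cycle 1: W1.I0
cycle 2: W2.I0
cycle 3: W1.I1
cycle 4: W2.I1
cycle 5: W2.I2
cycle 6: idle
cycle 7: idle
cycle 8: W0.I1
cycle 9: W0.I2
cycle 10: idle
cycle 11: W1.I2
cycle 12: W2.I3

Answer: 13 cycles, utilization 10/13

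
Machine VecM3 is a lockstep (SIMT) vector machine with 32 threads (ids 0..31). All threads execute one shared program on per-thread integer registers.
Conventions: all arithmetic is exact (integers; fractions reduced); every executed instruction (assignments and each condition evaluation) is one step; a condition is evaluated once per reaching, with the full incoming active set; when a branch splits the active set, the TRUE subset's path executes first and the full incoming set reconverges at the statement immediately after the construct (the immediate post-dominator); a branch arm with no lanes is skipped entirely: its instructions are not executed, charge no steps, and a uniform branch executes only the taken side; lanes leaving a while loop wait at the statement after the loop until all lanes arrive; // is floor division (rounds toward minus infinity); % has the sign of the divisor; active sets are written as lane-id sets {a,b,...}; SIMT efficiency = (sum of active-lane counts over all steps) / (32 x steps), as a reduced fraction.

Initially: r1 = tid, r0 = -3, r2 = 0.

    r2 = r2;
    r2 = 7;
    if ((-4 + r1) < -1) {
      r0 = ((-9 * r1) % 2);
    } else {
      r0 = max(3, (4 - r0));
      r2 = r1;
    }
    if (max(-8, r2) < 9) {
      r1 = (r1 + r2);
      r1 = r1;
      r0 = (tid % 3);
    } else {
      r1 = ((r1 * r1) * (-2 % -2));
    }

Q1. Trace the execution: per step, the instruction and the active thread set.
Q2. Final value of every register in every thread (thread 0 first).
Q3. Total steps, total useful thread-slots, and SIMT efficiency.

step 0: r2 <- r2                     {0,1,2,3,4,5,6,7,8,9,10,11,12,13,14,15,16,17,18,19,20,21,22,23,24,25,26,27,28,29,30,31}
step 1: r2 <- 7                      {0,1,2,3,4,5,6,7,8,9,10,11,12,13,14,15,16,17,18,19,20,21,22,23,24,25,26,27,28,29,30,31}
step 2: eval ((-4 + r1) < -1)        {0,1,2,3,4,5,6,7,8,9,10,11,12,13,14,15,16,17,18,19,20,21,22,23,24,25,26,27,28,29,30,31}
step 3: r0 <- ((-9 * r1) % 2)        {0,1,2}
step 4: r0 <- max(3, (4 - r0))       {3,4,5,6,7,8,9,10,11,12,13,14,15,16,17,18,19,20,21,22,23,24,25,26,27,28,29,30,31}
step 5: r2 <- r1                     {3,4,5,6,7,8,9,10,11,12,13,14,15,16,17,18,19,20,21,22,23,24,25,26,27,28,29,30,31}
step 6: eval (max(-8, r2) < 9)       {0,1,2,3,4,5,6,7,8,9,10,11,12,13,14,15,16,17,18,19,20,21,22,23,24,25,26,27,28,29,30,31}
step 7: r1 <- (r1 + r2)              {0,1,2,3,4,5,6,7,8}
step 8: r1 <- r1                     {0,1,2,3,4,5,6,7,8}
step 9: r0 <- (tid % 3)              {0,1,2,3,4,5,6,7,8}
step 10: r1 <- ((r1 * r1) * (-2 % -2)) {9,10,11,12,13,14,15,16,17,18,19,20,21,22,23,24,25,26,27,28,29,30,31}

Answer: 11 steps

r1: 7,8,9,6,8,10,12,14,16,0,0,0,0,0,0,0,0,0,0,0,0,0,0,0,0,0,0,0,0,0,0,0
r0: 0,1,2,0,1,2,0,1,2,7,7,7,7,7,7,7,7,7,7,7,7,7,7,7,7,7,7,7,7,7,7,7
r2: 7,7,7,3,4,5,6,7,8,9,10,11,12,13,14,15,16,17,18,19,20,21,22,23,24,25,26,27,28,29,30,31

steps = 11; useful = 239; efficiency = 239/352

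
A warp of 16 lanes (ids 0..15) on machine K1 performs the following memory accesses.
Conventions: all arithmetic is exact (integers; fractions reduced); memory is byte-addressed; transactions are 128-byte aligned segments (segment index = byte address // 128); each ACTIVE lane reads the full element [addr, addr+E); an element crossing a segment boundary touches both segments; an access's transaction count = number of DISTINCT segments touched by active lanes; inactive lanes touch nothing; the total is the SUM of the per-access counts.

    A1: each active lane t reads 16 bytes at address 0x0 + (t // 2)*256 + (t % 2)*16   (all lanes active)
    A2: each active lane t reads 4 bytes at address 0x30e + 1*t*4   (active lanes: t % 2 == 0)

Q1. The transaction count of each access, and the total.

A1: 8 transactions
A2: 1 transaction

Answer: 8,1; total 9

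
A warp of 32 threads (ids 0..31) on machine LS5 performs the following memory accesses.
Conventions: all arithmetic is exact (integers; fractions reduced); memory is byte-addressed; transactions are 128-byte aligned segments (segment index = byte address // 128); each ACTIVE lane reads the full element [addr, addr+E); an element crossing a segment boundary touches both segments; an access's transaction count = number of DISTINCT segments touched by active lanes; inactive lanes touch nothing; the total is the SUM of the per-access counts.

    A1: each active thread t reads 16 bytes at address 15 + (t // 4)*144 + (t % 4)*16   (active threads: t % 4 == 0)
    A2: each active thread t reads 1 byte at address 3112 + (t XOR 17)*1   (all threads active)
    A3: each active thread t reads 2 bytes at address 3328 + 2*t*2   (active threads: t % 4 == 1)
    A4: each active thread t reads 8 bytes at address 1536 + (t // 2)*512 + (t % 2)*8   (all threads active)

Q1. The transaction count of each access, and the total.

A1: 9 transactions
A2: 1 transaction
A3: 1 transaction
A4: 16 transactions

Answer: 9,1,1,16; total 27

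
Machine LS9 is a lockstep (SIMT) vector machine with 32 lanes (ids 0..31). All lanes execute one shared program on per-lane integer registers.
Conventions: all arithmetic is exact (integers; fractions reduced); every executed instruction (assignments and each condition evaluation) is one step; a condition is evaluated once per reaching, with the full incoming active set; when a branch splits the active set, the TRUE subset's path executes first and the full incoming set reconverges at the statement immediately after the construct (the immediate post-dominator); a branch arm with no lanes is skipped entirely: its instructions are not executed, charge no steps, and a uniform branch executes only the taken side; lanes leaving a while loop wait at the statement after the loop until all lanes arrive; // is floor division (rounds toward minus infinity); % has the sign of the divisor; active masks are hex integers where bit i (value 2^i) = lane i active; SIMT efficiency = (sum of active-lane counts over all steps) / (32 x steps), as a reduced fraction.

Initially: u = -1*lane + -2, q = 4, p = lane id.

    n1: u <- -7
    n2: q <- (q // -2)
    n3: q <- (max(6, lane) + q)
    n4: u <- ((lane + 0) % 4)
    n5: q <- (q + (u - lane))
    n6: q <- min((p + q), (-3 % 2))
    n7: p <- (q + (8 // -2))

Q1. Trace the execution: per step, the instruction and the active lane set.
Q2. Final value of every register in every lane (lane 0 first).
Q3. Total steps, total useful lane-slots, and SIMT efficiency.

step 0: u <- -7                      0xffffffff
step 1: q <- (q // -2)               0xffffffff
step 2: q <- (max(6, lane) + q)      0xffffffff
step 3: u <- ((lane + 0) % 4)        0xffffffff
step 4: q <- (q + (u - lane))        0xffffffff
step 5: q <- min((p + q), (-3 % 2))  0xffffffff
step 6: p <- (q + (8 // -2))         0xffffffff

Answer: 7 steps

u: 0,1,2,3,0,1,2,3,0,1,2,3,0,1,2,3,0,1,2,3,0,1,2,3,0,1,2,3,0,1,2,3
q: 1,1,1,1,1,1,1,1,1,1,1,1,1,1,1,1,1,1,1,1,1,1,1,1,1,1,1,1,1,1,1,1
p: -3,-3,-3,-3,-3,-3,-3,-3,-3,-3,-3,-3,-3,-3,-3,-3,-3,-3,-3,-3,-3,-3,-3,-3,-3,-3,-3,-3,-3,-3,-3,-3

steps = 7; useful = 224; efficiency = 224/224 = 1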